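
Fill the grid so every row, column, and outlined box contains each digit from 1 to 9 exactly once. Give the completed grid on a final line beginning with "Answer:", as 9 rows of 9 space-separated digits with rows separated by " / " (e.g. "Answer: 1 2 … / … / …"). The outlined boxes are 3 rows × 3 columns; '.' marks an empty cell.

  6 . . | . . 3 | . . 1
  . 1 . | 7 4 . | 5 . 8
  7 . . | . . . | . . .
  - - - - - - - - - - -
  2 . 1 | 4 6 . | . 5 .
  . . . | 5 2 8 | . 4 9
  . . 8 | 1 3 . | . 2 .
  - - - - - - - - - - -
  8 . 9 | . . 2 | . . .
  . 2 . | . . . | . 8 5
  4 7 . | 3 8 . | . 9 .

Step 1. [r7c4∈{6}] only 6 remains possible at r7c4. So r7c4=6.
Step 2. [r5c7∈{1,3,6,7}] row 5 places 1 nowhere but r5c7 ⇒ r5c7=1.
Step 3. [r5c1∈{3}] nothing but 3 survives at r5c1, so r5c1=3.
Step 4. [r4c2∈{9}] nothing but 9 survives at r4c2, so r4c2=9.
Step 5. [r9c6∈{1,5}] row 9 places 1 nowhere but r9c6 ⇒ r9c6=1.
Step 6. [r3c6∈{5,6,9}] across col 6, 5 lands solely at r3c6 ⇒ r3c6=5.
Step 7. [r1c5∈{9}] r1c5's peers cover all but 9. So r1c5=9.
Step 8. [r6c2∈{4,5,6}] r6c2 is the only open cell in row 6 admitting 4. So r6c2=4.
Step 9. [r4c6∈{7}] only 7 remains possible at r4c6, so r4c6=7.
Step 10. [r3c7∈{2,3,4,6,9}] r3c7 is the only open cell in row 3 admitting 9. So r3c7=9.
Step 11. [r9c3∈{5,6}] row 9 places 5 nowhere but r9c3. So r9c3=5.
Step 12. [r7c2∈{3}] only 3 remains possible at r7c2, so r7c2=3.
Step 13. [r8c7∈{3,4,6,7}] in row 8, 3 fits only at r8c7 ⇒ r8c7=3.
Step 14. [r2c3∈{2,3}] 2 has one home in row 2: r2c3, so r2c3=2.
Step 15. [r2c8∈{3,6}] in row 2, 3 fits only at r2c8 ⇒ r2c8=3.
Step 16. [r1c8∈{7}] r1c8 has the single candidate 7 ⇒ r1c8=7.
Step 17. [r1c3∈{4}] only 4 remains possible at r1c3 ⇒ r1c3=4.
Step 18. [r1c7∈{2}] nothing but 2 survives at r1c7 ⇒ r1c7=2.
Step 19. [r1c4∈{8}] r1c4's peers cover all but 8. So r1c4=8.
Step 20. [r9c7∈{6}] r9c7 has the single candidate 6, so r9c7=6.
Step 21. [r6c7∈{7}] only 7 remains possible at r6c7 ⇒ r6c7=7.
Step 22. [r7c9∈{4,7}] in col 9, 7 fits only at r7c9, so r7c9=7.
Step 23. [r5c2∈{6}] r5c2's peers cover all but 6 ⇒ r5c2=6.
Step 24. [r3c8∈{6}] r3c8 has the single candidate 6 ⇒ r3c8=6.
Step 25. [r6c6∈{9}] nothing but 9 survives at r6c6, so r6c6=9.
Step 26. [r9c9∈{2}] r9c9 is down to just 2 ⇒ r9c9=2.
Step 27. [r3c4∈{2}] only 2 remains possible at r3c4. So r3c4=2.
Step 28. [r8c1∈{1}] r8c1 is down to just 1, so r8c1=1.
Step 29. [r1c2∈{5}] r1c2 has the single candidate 5, so r1c2=5.
Step 30. [r6c1∈{5}] only 5 remains possible at r6c1, so r6c1=5.
Step 31. [r7c8∈{1}] only 1 remains possible at r7c8. So r7c8=1.
Step 32. [r4c7∈{8}] nothing but 8 survives at r4c7 ⇒ r4c7=8.
Step 33. [r8c4∈{9}] nothing but 9 survives at r8c4. So r8c4=9.
Step 34. [r7c7∈{4}] nothing but 4 survives at r7c7 ⇒ r7c7=4.
Step 35. [r8c5∈{7}] r8c5 is down to just 7 ⇒ r8c5=7.
Step 36. [r8c3∈{6}] r8c3's peers cover all but 6, so r8c3=6.
Step 37. [r3c5∈{1}] nothing but 1 survives at r3c5, so r3c5=1.
Step 38. [r2c1∈{9}] r2c1 has the single candidate 9. So r2c1=9.
Step 39. [r5c3∈{7}] r5c3's peers cover all but 7 ⇒ r5c3=7.
Step 40. [r3c3∈{3}] nothing but 3 survives at r3c3, so r3c3=3.
Step 41. [r6c9∈{6}] r6c9's peers cover all but 6. So r6c9=6.
Step 42. [r3c2∈{8}] only 8 remains possible at r3c2. So r3c2=8.
Step 43. [r7c5∈{5}] nothing but 5 survives at r7c5. So r7c5=5.
Step 44. [r8c6∈{4}] r8c6's peers cover all but 4, so r8c6=4.
Step 45. [r4c9∈{3}] r4c9 is down to just 3. So r4c9=3.
Step 46. [r3c9∈{4}] only 4 remains possible at r3c9. So r3c9=4.
Step 47. [r2c6∈{6}] nothing but 6 survives at r2c6, so r2c6=6.

Answer: 6 5 4 8 9 3 2 7 1 / 9 1 2 7 4 6 5 3 8 / 7 8 3 2 1 5 9 6 4 / 2 9 1 4 6 7 8 5 3 / 3 6 7 5 2 8 1 4 9 / 5 4 8 1 3 9 7 2 6 / 8 3 9 6 5 2 4 1 7 / 1 2 6 9 7 4 3 8 5 / 4 7 5 3 8 1 6 9 2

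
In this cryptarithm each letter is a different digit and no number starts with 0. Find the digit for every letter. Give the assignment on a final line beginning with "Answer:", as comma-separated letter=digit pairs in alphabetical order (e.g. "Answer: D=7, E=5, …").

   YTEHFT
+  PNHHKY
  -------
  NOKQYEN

Step 1. [col 1: T + Y ≡ N (mod 10)] several values work for T in column 1 (T + Y ≡ N (mod 10), carry-in 0); try T=6. So T=6.
Step 2. [col 1: T + Y ≡ N (mod 10)] several values work for Y in column 1 (T + Y ≡ N (mod 10), carry-in 0); try Y=5 ⇒ Y=5.
Step 3. [col 1: T + Y ≡ N (mod 10)] in column 1 we have T+Y≡N with carry-in 0; given T=6, Y=5 and digits 5,6 already taken and all letters distinct, that pins N to 1, so N=1.
Step 4. [col 2: F + K ≡ E (mod 10)] E=2 is one option consistent with column 2 (F + K ≡ E (mod 10), carry-in 1) — take it, so E=2.
Step 5. [col 2: F + K ≡ E (mod 10)] column 2 (F + K ≡ E (mod 10), carry-in 1) doesn't pin F yet; pick F=3 and continue. So F=3.
Step 6. [col 2: F + K ≡ E (mod 10)] from column 2 (F=3, E=2, carry-in 1, digits 1,2,3,5,6 already taken and all letters distinct): K must equal 8. So K=8.
Step 7. [col 3: H + H ≡ Y (mod 10)] in column 3 we have H+H≡Y with carry-in 1; given Y=5 and digits 1,2,3,5,6,8 already taken and all letters distinct, that pins H to 7 ⇒ H=7.
Step 8. [col 4: E + H ≡ Q (mod 10)] in column 4 we have E+H≡Q with carry-in 1; given E=2, H=7 and digits 1,2,3,5,6,7,8 already taken and all letters distinct, that pins Q to 0. So Q=0.
Step 9. [col 6: Y + P ≡ O (mod 10)] P=9 is one option consistent with column 6 (Y + P ≡ O (mod 10), carry-in 0) — take it. So P=9.
Step 10. [col 6: Y + P ≡ O (mod 10)] column 6: given Y=5, P=9, carry-in 0, and digits 0,1,2,3,5,6,7,8,9 already taken and all letters distinct, Y+P≡O (mod 10) forces O=4. So O=4.

Answer: E=2, F=3, H=7, K=8, N=1, O=4, P=9, Q=0, T=6, Y=5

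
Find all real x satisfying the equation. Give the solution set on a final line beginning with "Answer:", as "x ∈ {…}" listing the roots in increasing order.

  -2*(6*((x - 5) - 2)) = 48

Step 1. [-2*(6*((x - 5) - 2)) = 48] leading coefficient -2: divide by -2, so div: 6*((x - 5) - 2) = -24.
Step 2. [6*((x - 5) - 2) = -24] divide by the outer 6 ⇒ div: (x - 5) - 2 = -4.
Step 3. [(x - 5) - 2 = -4] 2 comes off first (add 2) ⇒ sub: x - 5 = -2.
Step 4. [x - 5 = -2] 5 comes off first (add 5). So sub: x = 3.

Answer: x ∈ {3}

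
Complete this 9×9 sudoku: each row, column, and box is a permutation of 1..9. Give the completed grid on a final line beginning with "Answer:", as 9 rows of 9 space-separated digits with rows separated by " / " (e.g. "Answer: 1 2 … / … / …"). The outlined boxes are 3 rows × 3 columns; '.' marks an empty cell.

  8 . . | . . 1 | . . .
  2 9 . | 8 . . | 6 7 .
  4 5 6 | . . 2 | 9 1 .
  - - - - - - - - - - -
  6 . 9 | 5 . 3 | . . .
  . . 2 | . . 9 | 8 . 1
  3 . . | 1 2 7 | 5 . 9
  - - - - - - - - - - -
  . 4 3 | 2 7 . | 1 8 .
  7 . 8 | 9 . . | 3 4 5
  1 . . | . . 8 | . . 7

Step 1. [r3c5∈{3}] nothing but 3 survives at r3c5 ⇒ r3c5=3.
Step 2. [r2c6∈{4,5}] col 6 places 4 nowhere but r2c6, so r2c6=4.
Step 3. [r8c6∈{6}] nothing but 6 survives at r8c6. So r8c6=6.
Step 4. [r4c8∈{2}] r4c8 is down to just 2, so r4c8=2.
Step 5. [r1c2∈{3,7}] across col 2, 3 lands solely at r1c2, so r1c2=3.
Step 6. [r4c9∈{4}] only 4 remains possible at r4c9 ⇒ r4c9=4.
Step 7. [r9c2∈{2,6}] 6 has one home in col 2: r9c2. So r9c2=6.
Step 8. [r1c5∈{5,6,9}] row 1 places 9 nowhere but r1c5 ⇒ r1c5=9.
Step 9. [r5c5∈{4,6}] 6 has one home in col 5: r5c5. So r5c5=6.
Step 10. [r9c5∈{4,5}] r9c5 is the only open cell in col 5 admitting 4, so r9c5=4.
Step 11. [r4c2∈{1,7,8}] across row 4, 1 lands solely at r4c2. So r4c2=1.
Step 12. [r9c7∈{2}] r9c7 is down to just 2, so r9c7=2.
Step 13. [r5c1∈{5}] r5c1 is down to just 5, so r5c1=5.
Step 14. [r3c4∈{7}] r3c4 has the single candidate 7, so r3c4=7.
Step 15. [r3c9∈{8}] r3c9 has the single candidate 8. So r3c9=8.
Step 16. [r6c8∈{6}] r6c8 is down to just 6, so r6c8=6.
Step 17. [r2c9∈{3}] r2c9's peers cover all but 3 ⇒ r2c9=3.
Step 18. [r7c9∈{6}] r7c9 is down to just 6. So r7c9=6.
Step 19. [r7c1∈{9}] r7c1's peers cover all but 9 ⇒ r7c1=9.
Step 20. [r6c3∈{4}] r6c3 has the single candidate 4 ⇒ r6c3=4.
Step 21. [r1c9∈{2}] only 2 remains possible at r1c9 ⇒ r1c9=2.
Step 22. [r1c7∈{4}] only 4 remains possible at r1c7, so r1c7=4.
Step 23. [r9c3∈{5}] r9c3 has the single candidate 5. So r9c3=5.
Step 24. [r2c3∈{1}] only 1 remains possible at r2c3. So r2c3=1.
Step 25. [r7c6∈{5}] r7c6 has the single candidate 5. So r7c6=5.
Step 26. [r1c8∈{5}] r1c8 has the single candidate 5. So r1c8=5.
Step 27. [r5c8∈{3}] r5c8's peers cover all but 3. So r5c8=3.
Step 28. [r9c4∈{3}] nothing but 3 survives at r9c4. So r9c4=3.
Step 29. [r8c5∈{1}] r8c5 has the single candidate 1 ⇒ r8c5=1.
Step 30. [r1c3∈{7}] r1c3 is down to just 7. So r1c3=7.
Step 31. [r1c4∈{6}] nothing but 6 survives at r1c4. So r1c4=6.
Step 32. [r2c5∈{5}] nothing but 5 survives at r2c5 ⇒ r2c5=5.
Step 33. [r5c4∈{4}] r5c4 has the single candidate 4 ⇒ r5c4=4.
Step 34. [r8c2∈{2}] r8c2 is down to just 2. So r8c2=2.
Step 35. [r4c5∈{8}] r4c5's peers cover all but 8. So r4c5=8.
Step 36. [r4c7∈{7}] r4c7's peers cover all but 7. So r4c7=7.
Step 37. [r6c2∈{8}] r6c2's peers cover all but 8 ⇒ r6c2=8.
Step 38. [r9c8∈{9}] nothing but 9 survives at r9c8 ⇒ r9c8=9.
Step 39. [r5c2∈{7}] r5c2's peers cover all but 7. So r5c2=7.

Answer: 8 3 7 6 9 1 4 5 2 / 2 9 1 8 5 4 6 7 3 / 4 5 6 7 3 2 9 1 8 / 6 1 9 5 8 3 7 2 4 / 5 7 2 4 6 9 8 3 1 / 3 8 4 1 2 7 5 6 9 / 9 4 3 2 7 5 1 8 6 / 7 2 8 9 1 6 3 4 5 / 1 6 5 3 4 8 2 9 7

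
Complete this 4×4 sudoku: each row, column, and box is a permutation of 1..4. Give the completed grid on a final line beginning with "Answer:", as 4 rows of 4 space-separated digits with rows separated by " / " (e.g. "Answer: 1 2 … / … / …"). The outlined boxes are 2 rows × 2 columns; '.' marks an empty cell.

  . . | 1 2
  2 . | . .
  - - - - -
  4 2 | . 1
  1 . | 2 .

Step 1. [r2c3∈{3,4}] in col 3, 4 fits only at r2c3 ⇒ r2c3=4.
Step 2. [r4c2∈{3}] nothing but 3 survives at r4c2 ⇒ r4c2=3.
Step 3. [r2c4∈{3}] r2c4 is down to just 3, so r2c4=3.
Step 4. [r3c3∈{3}] r3c3's peers cover all but 3, so r3c3=3.
Step 5. [r4c4∈{4}] nothing but 4 survives at r4c4 ⇒ r4c4=4.
Step 6. [r1c1∈{3}] r1c1's peers cover all but 3. So r1c1=3.
Step 7. [r2c2∈{1}] r2c2 has the single candidate 1. So r2c2=1.
Step 8. [r1c2∈{4}] r1c2's peers cover all but 4. So r1c2=4.

Answer: 3 4 1 2 / 2 1 4 3 / 4 2 3 1 / 1 3 2 4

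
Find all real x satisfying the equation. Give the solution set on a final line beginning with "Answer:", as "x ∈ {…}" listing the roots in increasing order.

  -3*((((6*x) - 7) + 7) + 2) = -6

Step 1. [-3*((((6*x) - 7) + 7) + 2) = -6] -3·(inner) — divide through by -3. So div: (((6*x) - 7) + 7) + 2 = 2.
Step 2. [(((6*x) - 7) + 7) + 2 = 2] +2 is outermost — subtract 2 both sides, so sub: ((6*x) - 7) + 7 = 0.
Step 3. [((6*x) - 7) + 7 = 0] the outer +7 inverts by subtracting 7 ⇒ sub: (6*x) - 7 = -7.
Step 4. [(6*x) - 7 = -7] -7 is outermost — add 7 both sides. So sub: 6*x = 0.
Step 5. [6*x = 0] divide by the outer 6, so div: x = 0.

Answer: x ∈ {0}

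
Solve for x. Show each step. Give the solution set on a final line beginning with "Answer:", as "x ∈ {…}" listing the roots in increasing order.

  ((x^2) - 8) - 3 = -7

Step 1. [((x^2) - 8) - 3 = -7] the outer -3 inverts by adding 3. So sub: (x^2) - 8 = -4.
Step 2. [(x^2) - 8 = -4] add 8: x sits inside (… - 8), so sub: x^2 = 4.
Step 3. [x^2 = 4] √ both sides: 4 ≥ 0 gives two branches. So sqrt: x = 2 or -2.

Answer: x ∈ {-2, 2}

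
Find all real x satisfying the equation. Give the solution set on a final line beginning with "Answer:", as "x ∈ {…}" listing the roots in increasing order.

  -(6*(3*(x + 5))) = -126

Step 1. [-(6*(3*(x + 5))) = -126] leading − — multiply by −1 ⇒ neg: 6*(3*(x + 5)) = 126.
Step 2. [6*(3*(x + 5)) = 126] leading coefficient 6: divide by 6. So div: 3*(x + 5) = 21.
Step 3. [3*(x + 5) = 21] 3·(inner) — divide through by 3. So div: x + 5 = 7.
Step 4. [x + 5 = 7] subtract 5: x sits inside (… + 5) ⇒ sub: x = 2.

Answer: x ∈ {2}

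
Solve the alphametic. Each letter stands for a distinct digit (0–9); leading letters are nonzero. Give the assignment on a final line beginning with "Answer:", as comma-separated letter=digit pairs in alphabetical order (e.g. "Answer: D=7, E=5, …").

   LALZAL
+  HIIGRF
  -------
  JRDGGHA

Step 1. [col 1: L + F ≡ A (mod 10)] column 1 (L + F ≡ A (mod 10), carry-in 0) doesn't pin F yet; pick F=9 and continue ⇒ F=9.
Step 2. [col 1: L + F ≡ A (mod 10)] no forcing yet in column 1 (carry-in 0); L=5 is free and consistent — try it, so L=5.
Step 3. [col 1: L + F ≡ A (mod 10)] from column 1 (L=5, F=9, carry-in 0, digits 5,9 already taken and all letters distinct): A must equal 4, so A=4.
Step 4. [col 2: A + R ≡ H (mod 10)] no forcing yet in column 2 (carry-in 1); H=8 is free and consistent — try it ⇒ H=8.
Step 5. [J] the sum has 7 digits but both addends have 6; that extra leading digit J is the final carry, namely 1. So J=1.
Step 6. [col 2: A + R ≡ H (mod 10)] column 2 reads A+R+carry(1)=H with A=4, H=8; with digits 1,4,5,8,9 already taken and all letters distinct, the only value for R is 3, so R=3.
Step 7. [col 3: Z + G ≡ G (mod 10)] in column 3 we have Z+G≡G with carry-in 0; given nothing yet and digits 1,3,4,5,8,9 already taken and all letters distinct, that pins Z to 0. So Z=0.
Step 8. [col 3: Z + G ≡ G (mod 10)] no forcing yet in column 3 (carry-in 0); G=7 is free and consistent — try it, so G=7.
Step 9. [col 4: L + I ≡ G (mod 10)] in column 4 we have L+I≡G with carry-in 0; given L=5, G=7 and digits 0,1,3,4,5,7,8,9 already taken and all letters distinct, that pins I to 2 ⇒ I=2.
Step 10. [col 5: A + I ≡ D (mod 10)] column 5 reads A+I+carry(0)=D with A=4, I=2; with digits 0,1,2,3,4,5,7,8,9 already taken and all letters distinct, the only value for D is 6, so D=6.

Answer: A=4, D=6, F=9, G=7, H=8, I=2, J=1, L=5, R=3, Z=0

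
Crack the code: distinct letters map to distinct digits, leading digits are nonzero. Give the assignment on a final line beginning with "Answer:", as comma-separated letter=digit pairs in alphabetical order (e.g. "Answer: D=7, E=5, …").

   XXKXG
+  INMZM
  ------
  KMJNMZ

Step 1. [col 1: G + M ≡ Z (mod 10)] several values work for Z in column 1 (G + M ≡ Z (mod 10), carry-in 0); try Z=9. So Z=9.
Step 2. [K] K is the leading digit of a 6-digit sum of two 5-digit numbers; the final carry is exactly 1, so K=1.
Step 3. [col 1: G + M ≡ Z (mod 10)] column 1 (G + M ≡ Z (mod 10), carry-in 0) doesn't pin G yet; pick G=4 and continue. So G=4.
Step 4. [col 1: G + M ≡ Z (mod 10)] column 1: given G=4, Z=9, carry-in 0, and digits 1,4,9 already taken and all letters distinct, G+M≡Z (mod 10) forces M=5, so M=5.
Step 5. [col 2: X + Z ≡ M (mod 10)] in column 2 we have X+Z≡M with carry-in 0; given Z=9, M=5 and digits 1,4,5,9 already taken and all letters distinct, that pins X to 6. So X=6.
Step 6. [col 3: K + M ≡ N (mod 10)] column 3: given K=1, M=5, carry-in 1, and digits 1,4,5,6,9 already taken and all letters distinct, K+M≡N (mod 10) forces N=7, so N=7.
Step 7. [col 4: X + N ≡ J (mod 10)] in column 4 we have X+N≡J with carry-in 0; given X=6, N=7 and digits 1,4,5,6,7,9 already taken and all letters distinct, that pins J to 3. So J=3.
Step 8. [col 5: X + I ≡ M (mod 10)] column 5 reads X+I+carry(1)=M with X=6, M=5; with digits 1,3,4,5,6,7,9 already taken and all letters distinct, the only value for I is 8, so I=8.

Answer: G=4, I=8, J=3, K=1, M=5, N=7, X=6, Z=9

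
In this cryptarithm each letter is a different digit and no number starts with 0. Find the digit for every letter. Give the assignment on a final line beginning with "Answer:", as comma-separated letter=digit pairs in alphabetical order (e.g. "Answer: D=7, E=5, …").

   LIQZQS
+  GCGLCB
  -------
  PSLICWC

Step 1. [col 1: S + B ≡ C (mod 10)] column 1 (S + B ≡ C (mod 10), carry-in 0) doesn't pin C yet; pick C=8 and continue ⇒ C=8.
Step 2. [col 1: S + B ≡ C (mod 10)] B=6 is one option consistent with column 1 (S + B ≡ C (mod 10), carry-in 0) — take it. So B=6.
Step 3. [col 1: S + B ≡ C (mod 10)] column 1 reads S+B+carry(0)=C with B=6, C=8; with digits 6,8 already taken and all letters distinct, the only value for S is 2 ⇒ S=2.
Step 4. [P] P is the leading digit of a 7-digit sum of two 6-digit numbers; the final carry is exactly 1 ⇒ P=1.
Step 5. [col 2: Q + C ≡ W (mod 10)] several values work for Q in column 2 (Q + C ≡ W (mod 10), carry-in 0); try Q=5, so Q=5.
Step 6. [col 2: Q + C ≡ W (mod 10)] column 2 reads Q+C+carry(0)=W with Q=5, C=8; with digits 1,2,5,6,8 already taken and all letters distinct, the only value for W is 3 ⇒ W=3.
Step 7. [col 3: Z + L ≡ C (mod 10)] column 3 (Z + L ≡ C (mod 10), carry-in 1) doesn't pin L yet; pick L=7 and continue ⇒ L=7.
Step 8. [col 3: Z + L ≡ C (mod 10)] from column 3 (L=7, C=8, carry-in 1, digits 1,2,3,5,6,7,8 already taken and all letters distinct): Z must equal 0 ⇒ Z=0.
Step 9. [col 4: Q + G ≡ I (mod 10)] I=9 is one option consistent with column 4 (Q + G ≡ I (mod 10), carry-in 0) — take it ⇒ I=9.
Step 10. [col 4: Q + G ≡ I (mod 10)] column 4 reads Q+G+carry(0)=I with Q=5, I=9; with digits 0,1,2,3,5,6,7,8,9 already taken and all letters distinct, the only value for G is 4 ⇒ G=4.

Answer: B=6, C=8, G=4, I=9, L=7, P=1, Q=5, S=2, W=3, Z=0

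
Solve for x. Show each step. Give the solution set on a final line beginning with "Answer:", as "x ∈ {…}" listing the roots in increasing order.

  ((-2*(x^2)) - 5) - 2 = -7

Step 1. [((-2*(x^2)) - 5) - 2 = -7] -2 is outermost — add 2 both sides, so sub: (-2*(x^2)) - 5 = -5.
Step 2. [(-2*(x^2)) - 5 = -5] peel the -5: add 5 from each side, so sub: -2*(x^2) = 0.
Step 3. [-2*(x^2) = 0] leading coefficient -2: divide by -2 ⇒ div: x^2 = 0.
Step 4. [x^2 = 0] LHS squared, RHS 0 ≥ 0: apply √ (±). So sqrt: x = 0.

Answer: x ∈ {0}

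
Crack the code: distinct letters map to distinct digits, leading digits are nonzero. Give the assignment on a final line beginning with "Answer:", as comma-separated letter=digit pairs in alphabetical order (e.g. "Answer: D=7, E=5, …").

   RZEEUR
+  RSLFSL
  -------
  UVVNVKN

Step 1. [col 1: R + L ≡ N (mod 10)] column 1 (R + L ≡ N (mod 10), carry-in 0) doesn't pin N yet; pick N=8 and continue, so N=8.
Step 2. [U] adding two 6-digit numbers gives at most 6+1 digits, and here it does — U is that final carry and must be 1. So U=1.
Step 3. [col 1: R + L ≡ N (mod 10)] no forcing yet in column 1 (carry-in 0); R=6 is free and consistent — try it, so R=6.
Step 4. [col 1: R + L ≡ N (mod 10)] column 1: given R=6, N=8, carry-in 0, and digits 1,6,8 already taken and all letters distinct, R+L≡N (mod 10) forces L=2 ⇒ L=2.
Step 5. [col 2: U + S ≡ K (mod 10)] several values work for S in column 2 (U + S ≡ K (mod 10), carry-in 0); try S=9. So S=9.
Step 6. [col 2: U + S ≡ K (mod 10)] column 2 reads U+S+carry(0)=K with U=1, S=9; with digits 1,2,6,8,9 already taken and all letters distinct, the only value for K is 0. So K=0.
Step 7. [col 3: E + F ≡ V (mod 10)] column 3 reads E+F+carry(1)=V with nothing yet; with digits 0,1,2,6,8,9 already taken and all letters distinct, the only value for V is 3, so V=3.
Step 8. [col 3: E + F ≡ V (mod 10)] column 3 (E + F ≡ V (mod 10), carry-in 1) doesn't pin E yet; pick E=5 and continue, so E=5.
Step 9. [col 3: E + F ≡ V (mod 10)] column 3: given E=5, V=3, carry-in 1, and digits 0,1,2,3,5,6,8,9 already taken and all letters distinct, E+F≡V (mod 10) forces F=7, so F=7.
Step 10. [col 5: Z + S ≡ V (mod 10)] column 5 reads Z+S+carry(0)=V with S=9, V=3; with digits 0,1,2,3,5,6,7,8,9 already taken and all letters distinct, the only value for Z is 4, so Z=4.

Answer: E=5, F=7, K=0, L=2, N=8, R=6, S=9, U=1, V=3, Z=4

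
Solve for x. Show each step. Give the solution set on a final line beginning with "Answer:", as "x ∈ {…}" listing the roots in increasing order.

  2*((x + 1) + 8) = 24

Step 1. [2*((x + 1) + 8) = 24] 2·(inner) — divide through by 2. So div: (x + 1) + 8 = 12.
Step 2. [(x + 1) + 8 = 12] subtract 8: x sits inside (… + 8) ⇒ sub: x + 1 = 4.
Step 3. [x + 1 = 4] subtract 1: x sits inside (… + 1), so sub: x = 3.

Answer: x ∈ {3}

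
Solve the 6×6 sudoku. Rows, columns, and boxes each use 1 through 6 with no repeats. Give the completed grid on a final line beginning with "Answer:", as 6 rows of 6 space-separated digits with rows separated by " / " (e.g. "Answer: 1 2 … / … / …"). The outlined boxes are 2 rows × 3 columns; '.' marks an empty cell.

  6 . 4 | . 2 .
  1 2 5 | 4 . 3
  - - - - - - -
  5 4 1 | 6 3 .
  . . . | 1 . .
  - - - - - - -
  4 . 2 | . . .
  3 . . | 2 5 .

Step 1. [r5c5∈{1,6}] across col 5, 1 lands solely at r5c5. So r5c5=1.
Step 2. [r6c3∈{6}] only 6 remains possible at r6c3 ⇒ r6c3=6.
Step 3. [r4c6∈{2,4,5}] r4c6 is the only open cell in row 4 admitting 5, so r4c6=5.
Step 4. [r4c3∈{3}] r4c3's peers cover all but 3. So r4c3=3.
Step 5. [r5c6∈{6}] nothing but 6 survives at r5c6 ⇒ r5c6=6.
Step 6. [r6c6∈{4}] r6c6 has the single candidate 4 ⇒ r6c6=4.
Step 7. [r1c2∈{3}] nothing but 3 survives at r1c2. So r1c2=3.
Step 8. [r5c2∈{5}] r5c2 is down to just 5, so r5c2=5.
Step 9. [r2c5∈{6}] r2c5's peers cover all but 6. So r2c5=6.
Step 10. [r4c5∈{4}] r4c5's peers cover all but 4 ⇒ r4c5=4.
Step 11. [r3c6∈{2}] nothing but 2 survives at r3c6. So r3c6=2.
Step 12. [r1c6∈{1}] only 1 remains possible at r1c6. So r1c6=1.
Step 13. [r6c2∈{1}] r6c2 has the single candidate 1, so r6c2=1.
Step 14. [r4c2∈{6}] r4c2 has the single candidate 6. So r4c2=6.
Step 15. [r1c4∈{5}] r1c4 has the single candidate 5 ⇒ r1c4=5.
Step 16. [r4c1∈{2}] only 2 remains possible at r4c1, so r4c1=2.
Step 17. [r5c4∈{3}] r5c4's peers cover all but 3 ⇒ r5c4=3.

Answer: 6 3 4 5 2 1 / 1 2 5 4 6 3 / 5 4 1 6 3 2 / 2 6 3 1 4 5 / 4 5 2 3 1 6 / 3 1 6 2 5 4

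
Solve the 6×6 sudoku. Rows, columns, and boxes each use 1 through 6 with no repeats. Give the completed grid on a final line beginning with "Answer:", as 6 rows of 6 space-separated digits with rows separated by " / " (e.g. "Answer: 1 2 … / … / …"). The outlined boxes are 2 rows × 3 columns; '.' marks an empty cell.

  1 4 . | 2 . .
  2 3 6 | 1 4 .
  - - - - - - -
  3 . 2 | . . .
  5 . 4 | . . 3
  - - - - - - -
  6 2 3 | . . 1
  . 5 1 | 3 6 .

Step 1. [r5c4∈{4,5}] r5c4 is the only open cell in row 5 admitting 4, so r5c4=4.
Step 2. [r4c4∈{6}] nothing but 6 survives at r4c4, so r4c4=6.
Step 3. [r2c6∈{5}] only 5 remains possible at r2c6, so r2c6=5.
Step 4. [r4c2∈{1}] r4c2 has the single candidate 1 ⇒ r4c2=1.
Step 5. [r3c4∈{5}] nothing but 5 survives at r3c4. So r3c4=5.
Step 6. [r4c5∈{2}] r4c5's peers cover all but 2 ⇒ r4c5=2.
Step 7. [r3c5∈{1}] only 1 remains possible at r3c5. So r3c5=1.
Step 8. [r6c6∈{2}] only 2 remains possible at r6c6, so r6c6=2.
Step 9. [r1c6∈{6}] r1c6's peers cover all but 6. So r1c6=6.
Step 10. [r1c5∈{3}] r1c5 is down to just 3. So r1c5=3.
Step 11. [r5c5∈{5}] nothing but 5 survives at r5c5, so r5c5=5.
Step 12. [r1c3∈{5}] r1c3 is down to just 5, so r1c3=5.
Step 13. [r3c2∈{6}] r3c2 is down to just 6, so r3c2=6.
Step 14. [r3c6∈{4}] r3c6's peers cover all but 4. So r3c6=4.
Step 15. [r6c1∈{4}] r6c1's peers cover all but 4, so r6c1=4.

Answer: 1 4 5 2 3 6 / 2 3 6 1 4 5 / 3 6 2 5 1 4 / 5 1 4 6 2 3 / 6 2 3 4 5 1 / 4 5 1 3 6 2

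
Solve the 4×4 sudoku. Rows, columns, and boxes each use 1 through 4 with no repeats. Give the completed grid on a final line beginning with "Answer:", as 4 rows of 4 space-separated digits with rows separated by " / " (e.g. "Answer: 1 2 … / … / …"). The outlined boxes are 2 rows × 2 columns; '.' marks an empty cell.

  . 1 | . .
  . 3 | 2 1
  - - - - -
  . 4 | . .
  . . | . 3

Step 1. [r1c1∈{2,4}] across row 1, 2 lands solely at r1c1, so r1c1=2.
Step 2. [r4c3∈{1,4}] 4 has one home in row 4: r4c3 ⇒ r4c3=4.
Step 3. [r3c3∈{1}] r3c3 is down to just 1, so r3c3=1.
Step 4. [r3c1∈{3}] only 3 remains possible at r3c1. So r3c1=3.
Step 5. [r4c1∈{1}] only 1 remains possible at r4c1 ⇒ r4c1=1.
Step 6. [r1c3∈{3}] nothing but 3 survives at r1c3, so r1c3=3.
Step 7. [r3c4∈{2}] r3c4 is down to just 2 ⇒ r3c4=2.
Step 8. [r4c2∈{2}] r4c2 is down to just 2 ⇒ r4c2=2.
Step 9. [r2c1∈{4}] r2c1 is down to just 4 ⇒ r2c1=4.
Step 10. [r1c4∈{4}] only 4 remains possible at r1c4, so r1c4=4.

Answer: 2 1 3 4 / 4 3 2 1 / 3 4 1 2 / 1 2 4 3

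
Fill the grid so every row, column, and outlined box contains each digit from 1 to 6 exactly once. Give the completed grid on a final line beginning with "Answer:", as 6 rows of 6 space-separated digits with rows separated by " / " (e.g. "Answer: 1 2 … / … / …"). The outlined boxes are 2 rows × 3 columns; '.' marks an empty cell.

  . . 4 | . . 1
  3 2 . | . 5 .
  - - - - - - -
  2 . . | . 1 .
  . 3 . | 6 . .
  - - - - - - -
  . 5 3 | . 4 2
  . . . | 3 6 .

Step 1. [r6c2∈{1,4}] r6c2 is the only open cell in col 2 admitting 1, so r6c2=1.
Step 2. [r3c4∈{4,5}] in col 4, 5 fits only at r3c4 ⇒ r3c4=5.
Step 3. [r4c1∈{1,4,5}] 1 has one home in col 1: r4c1 ⇒ r4c1=1.
Step 4. [r1c2∈{6}] r1c2 is down to just 6, so r1c2=6.
Step 5. [r4c6∈{4}] r4c6 has the single candidate 4. So r4c6=4.
Step 6. [r4c5∈{2}] nothing but 2 survives at r4c5, so r4c5=2.
Step 7. [r4c3∈{5}] r4c3's peers cover all but 5 ⇒ r4c3=5.
Step 8. [r1c1∈{5}] only 5 remains possible at r1c1, so r1c1=5.
Step 9. [r2c3∈{1}] nothing but 1 survives at r2c3. So r2c3=1.
Step 10. [r1c5∈{3}] r1c5 is down to just 3, so r1c5=3.
Step 11. [r5c1∈{6}] r5c1 is down to just 6. So r5c1=6.
Step 12. [r2c4∈{4}] r2c4 is down to just 4, so r2c4=4.
Step 13. [r2c6∈{6}] nothing but 6 survives at r2c6 ⇒ r2c6=6.
Step 14. [r5c4∈{1}] only 1 remains possible at r5c4. So r5c4=1.
Step 15. [r6c3∈{2}] nothing but 2 survives at r6c3 ⇒ r6c3=2.
Step 16. [r6c1∈{4}] r6c1 has the single candidate 4. So r6c1=4.
Step 17. [r3c3∈{6}] only 6 remains possible at r3c3, so r3c3=6.
Step 18. [r3c6∈{3}] r3c6's peers cover all but 3, so r3c6=3.
Step 19. [r3c2∈{4}] r3c2's peers cover all but 4 ⇒ r3c2=4.
Step 20. [r1c4∈{2}] only 2 remains possible at r1c4, so r1c4=2.
Step 21. [r6c6∈{5}] r6c6 is down to just 5, so r6c6=5.

Answer: 5 6 4 2 3 1 / 3 2 1 4 5 6 / 2 4 6 5 1 3 / 1 3 5 6 2 4 / 6 5 3 1 4 2 / 4 1 2 3 6 5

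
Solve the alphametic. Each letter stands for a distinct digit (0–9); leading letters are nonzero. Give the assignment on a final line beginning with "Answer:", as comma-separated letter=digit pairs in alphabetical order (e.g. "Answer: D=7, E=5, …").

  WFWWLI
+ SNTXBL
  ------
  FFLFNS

Step 1. [col 1: I + L ≡ S (mod 10)] column 1 (I + L ≡ S (mod 10), carry-in 0) doesn't pin I yet; pick I=2 and continue. So I=2.
Step 2. [col 1: I + L ≡ S (mod 10)] no forcing yet in column 1 (carry-in 0); S=8 is free and consistent — try it. So S=8.
Step 3. [col 1: I + L ≡ S (mod 10)] from column 1 (I=2, S=8, carry-in 0, digits 2,8 already taken and all letters distinct): L must equal 6, so L=6.
Step 4. [col 2: L + B ≡ N (mod 10)] no forcing yet in column 2 (carry-in 0); B=4 is free and consistent — try it. So B=4.
Step 5. [col 2: L + B ≡ N (mod 10)] column 2: given L=6, B=4, carry-in 0, and digits 2,4,6,8 already taken and all letters distinct, L+B≡N (mod 10) forces N=0 ⇒ N=0.
Step 6. [col 3: W + X ≡ F (mod 10)] no forcing yet in column 3 (carry-in 1); X=7 is free and consistent — try it ⇒ X=7.
Step 7. [col 3: W + X ≡ F (mod 10)] several values work for W in column 3 (W + X ≡ F (mod 10), carry-in 1); try W=1. So W=1.
Step 8. [col 3: W + X ≡ F (mod 10)] column 3 reads W+X+carry(1)=F with W=1, X=7; with digits 0,1,2,4,6,7,8 already taken and all letters distinct, the only value for F is 9, so F=9.
Step 9. [col 4: W + T ≡ L (mod 10)] column 4: given W=1, L=6, carry-in 0, and digits 0,1,2,4,6,7,8,9 already taken and all letters distinct, W+T≡L (mod 10) forces T=5. So T=5.

Answer: B=4, F=9, I=2, L=6, N=0, S=8, T=5, W=1, X=7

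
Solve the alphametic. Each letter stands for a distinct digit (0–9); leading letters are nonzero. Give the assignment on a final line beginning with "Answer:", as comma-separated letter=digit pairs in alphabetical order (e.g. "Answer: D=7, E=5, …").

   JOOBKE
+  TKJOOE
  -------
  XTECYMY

Step 1. [col 1: E + E ≡ Y (mod 10)] E=3 is one option consistent with column 1 (E + E ≡ Y (mod 10), carry-in 0) — take it ⇒ E=3.
Step 2. [X] adding two 6-digit numbers gives at most 6+1 digits, and here it does — X is that final carry and must be 1, so X=1.
Step 3. [col 1: E + E ≡ Y (mod 10)] from column 1 (E=3, carry-in 0, digits 1,3 already taken and all letters distinct): Y must equal 6, so Y=6.
Step 4. [col 2: K + O ≡ M (mod 10)] column 2 (K + O ≡ M (mod 10), carry-in 0) doesn't pin K yet; pick K=7 and continue. So K=7.
Step 5. [col 2: K + O ≡ M (mod 10)] several values work for O in column 2 (K + O ≡ M (mod 10), carry-in 0); try O=5, so O=5.
Step 6. [col 2: K + O ≡ M (mod 10)] column 2: given K=7, O=5, carry-in 0, and digits 1,3,5,6,7 already taken and all letters distinct, K+O≡M (mod 10) forces M=2, so M=2.
Step 7. [col 3: B + O ≡ Y (mod 10)] in column 3 we have B+O≡Y with carry-in 1; given O=5, Y=6 and digits 1,2,3,5,6,7 already taken and all letters distinct, that pins B to 0 ⇒ B=0.
Step 8. [col 4: O + J ≡ C (mod 10)] J=9 is one option consistent with column 4 (O + J ≡ C (mod 10), carry-in 0) — take it, so J=9.
Step 9. [col 4: O + J ≡ C (mod 10)] column 4: given O=5, J=9, carry-in 0, and digits 0,1,2,3,5,6,7,9 already taken and all letters distinct, O+J≡C (mod 10) forces C=4. So C=4.
Step 10. [col 6: J + T ≡ T (mod 10)] in column 6 we have J+T≡T with carry-in 1; given J=9 and digits 0,1,2,3,4,5,6,7,9 already taken and all letters distinct, that pins T to 8. So T=8.

Answer: B=0, C=4, E=3, J=9, K=7, M=2, O=5, T=8, X=1, Y=6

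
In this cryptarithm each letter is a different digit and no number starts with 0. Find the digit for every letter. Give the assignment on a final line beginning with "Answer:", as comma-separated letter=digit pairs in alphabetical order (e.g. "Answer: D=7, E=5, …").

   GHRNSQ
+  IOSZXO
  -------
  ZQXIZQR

Step 1. [col 1: Q + O ≡ R (mod 10)] no forcing yet in column 1 (carry-in 0); Q=6 is free and consistent — try it, so Q=6.
Step 2. [col 1: Q + O ≡ R (mod 10)] several values work for R in column 1 (Q + O ≡ R (mod 10), carry-in 0); try R=5. So R=5.
Step 3. [Z] the sum has 7 digits but both addends have 6; that extra leading digit Z is the final carry, namely 1 ⇒ Z=1.
Step 4. [col 1: Q + O ≡ R (mod 10)] column 1 reads Q+O+carry(0)=R with Q=6, R=5; with digits 1,5,6 already taken and all letters distinct, the only value for O is 9. So O=9.
Step 5. [col 2: S + X ≡ Q (mod 10)] X=3 is one option consistent with column 2 (S + X ≡ Q (mod 10), carry-in 1) — take it ⇒ X=3.
Step 6. [col 2: S + X ≡ Q (mod 10)] column 2: given X=3, Q=6, carry-in 1, and digits 1,3,5,6,9 already taken and all letters distinct, S+X≡Q (mod 10) forces S=2, so S=2.
Step 7. [col 3: N + Z ≡ Z (mod 10)] in column 3 we have N+Z≡Z with carry-in 0; given Z=1 and digits 1,2,3,5,6,9 already taken and all letters distinct, that pins N to 0 ⇒ N=0.
Step 8. [col 4: R + S ≡ I (mod 10)] column 4 reads R+S+carry(0)=I with R=5, S=2; with digits 0,1,2,3,5,6,9 already taken and all letters distinct, the only value for I is 7 ⇒ I=7.
Step 9. [col 5: H + O ≡ X (mod 10)] column 5: given O=9, X=3, carry-in 0, and digits 0,1,2,3,5,6,7,9 already taken and all letters distinct, H+O≡X (mod 10) forces H=4. So H=4.
Step 10. [col 6: G + I ≡ Q (mod 10)] in column 6 we have G+I≡Q with carry-in 1; given I=7, Q=6 and digits 0,1,2,3,4,5,6,7,9 already taken and all letters distinct, that pins G to 8. So G=8.

Answer: G=8, H=4, I=7, N=0, O=9, Q=6, R=5, S=2, X=3, Z=1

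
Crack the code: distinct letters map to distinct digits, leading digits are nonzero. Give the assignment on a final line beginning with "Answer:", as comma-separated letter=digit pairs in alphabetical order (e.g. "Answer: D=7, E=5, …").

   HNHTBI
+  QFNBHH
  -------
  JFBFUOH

Step 1. [J] the sum has 7 digits but both addends have 6; that extra leading digit J is the final carry, namely 1, so J=1.
Step 2. [col 1: I + H ≡ H (mod 10)] from column 1 (nothing yet, carry-in 0, digits 1 already taken and all letters distinct): I must equal 0 ⇒ I=0.
Step 3. [col 1: I + H ≡ H (mod 10)] column 1 (I + H ≡ H (mod 10), carry-in 0) doesn't pin H yet; pick H=6 and continue ⇒ H=6.
Step 4. [col 2: B + H ≡ O (mod 10)] several values work for B in column 2 (B + H ≡ O (mod 10), carry-in 0); try B=3. So B=3.
Step 5. [col 2: B + H ≡ O (mod 10)] in column 2 we have B+H≡O with carry-in 0; given B=3, H=6 and digits 0,1,3,6 already taken and all letters distinct, that pins O to 9 ⇒ O=9.
Step 6. [col 3: T + B ≡ U (mod 10)] U=5 is one option consistent with column 3 (T + B ≡ U (mod 10), carry-in 0) — take it. So U=5.
Step 7. [col 3: T + B ≡ U (mod 10)] column 3: given B=3, U=5, carry-in 0, and digits 0,1,3,5,6,9 already taken and all letters distinct, T+B≡U (mod 10) forces T=2 ⇒ T=2.
Step 8. [col 4: H + N ≡ F (mod 10)] from column 4 (H=6, carry-in 0, digits 0,1,2,3,5,6,9 already taken and all letters distinct): F must equal 4 ⇒ F=4.
Step 9. [col 4: H + N ≡ F (mod 10)] column 4: given H=6, F=4, carry-in 0, and digits 0,1,2,3,4,5,6,9 already taken and all letters distinct, H+N≡F (mod 10) forces N=8. So N=8.
Step 10. [col 6: H + Q ≡ F (mod 10)] column 6 reads H+Q+carry(1)=F with H=6, F=4; with digits 0,1,2,3,4,5,6,8,9 already taken and all letters distinct, the only value for Q is 7 ⇒ Q=7.

Answer: B=3, F=4, H=6, I=0, J=1, N=8, O=9, Q=7, T=2, U=5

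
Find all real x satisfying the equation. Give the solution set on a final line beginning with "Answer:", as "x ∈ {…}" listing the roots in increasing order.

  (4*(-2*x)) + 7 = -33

Step 1. [(4*(-2*x)) + 7 = -33] 7 comes off first (subtract 7). So sub: 4*(-2*x) = -40.
Step 2. [4*(-2*x) = -40] divide by the outer 4, so div: -2*x = -10.
Step 3. [-2*x = -10] -2 out front; divide by -2, so div: x = 5.

Answer: x ∈ {5}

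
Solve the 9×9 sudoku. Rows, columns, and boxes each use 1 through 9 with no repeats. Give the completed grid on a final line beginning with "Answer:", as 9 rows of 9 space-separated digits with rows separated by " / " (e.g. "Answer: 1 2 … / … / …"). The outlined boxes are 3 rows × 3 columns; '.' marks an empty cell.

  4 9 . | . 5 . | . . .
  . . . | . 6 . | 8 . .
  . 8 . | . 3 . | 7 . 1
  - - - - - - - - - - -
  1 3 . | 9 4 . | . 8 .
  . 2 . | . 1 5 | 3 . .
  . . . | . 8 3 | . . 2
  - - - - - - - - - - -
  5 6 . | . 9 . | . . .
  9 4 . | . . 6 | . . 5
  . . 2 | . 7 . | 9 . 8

Step 1. [r9c8∈{1,3,4,6}] in row 9, 6 fits only at r9c8. So r9c8=6.
Step 2. [r8c5∈{2}] r8c5's peers cover all but 2 ⇒ r8c5=2.
Step 3. [r8c7∈{1}] r8c7 has the single candidate 1. So r8c7=1.
Step 4. [r6c8∈{1,4,5,7,9}] row 6 places 1 nowhere but r6c8 ⇒ r6c8=1.
Step 5. [r6c3∈{4,5,6,7,9}] 9 has one home in row 6: r6c3. So r6c3=9.
Step 6. [r5c3∈{4,6,7,8}] across col 3, 4 lands solely at r5c3 ⇒ r5c3=4.
Step 7. [r9c2∈{1}] r9c2 is down to just 1, so r9c2=1.
Step 8. [r9c6∈{4}] nothing but 4 survives at r9c6. So r9c6=4.
Step 9. [r9c1∈{3}] r9c1 is down to just 3 ⇒ r9c1=3.
Step 10. [r4c6∈{2,7}] in row 4, 2 fits only at r4c6, so r4c6=2.
Step 11. [r6c7∈{4,5,6}] r6c7 is the only open cell in row 6 admitting 4 ⇒ r6c7=4.
Step 12. [r6c2∈{5,7}] across row 6, 5 lands solely at r6c2, so r6c2=5.
Step 13. [r2c2∈{7}] r2c2 has the single candidate 7. So r2c2=7.
Step 14. [r2c1∈{2}] r2c1 is down to just 2, so r2c1=2.
Step 15. [r3c1∈{6}] only 6 remains possible at r3c1 ⇒ r3c1=6.
Step 16. [r4c3∈{6,7}] in col 3, 6 fits only at r4c3, so r4c3=6.
Step 17. [r5c9∈{6,7,9}] box 6 places 6 nowhere but r5c9, so r5c9=6.
Step 18. [r1c9∈{3}] r1c9 is down to just 3 ⇒ r1c9=3.
Step 19. [r5c4∈{7}] r5c4's peers cover all but 7. So r5c4=7.
Step 20. [r2c9∈{4,9}] 9 has one home in col 9: r2c9. So r2c9=9.
Step 21. [r2c6∈{1}] only 1 remains possible at r2c6, so r2c6=1.
Step 22. [r1c8∈{2}] only 2 remains possible at r1c8, so r1c8=2.
Step 23. [r7c6∈{8}] r7c6 has the single candidate 8 ⇒ r7c6=8.
Step 24. [r7c3∈{7}] only 7 remains possible at r7c3, so r7c3=7.
Step 25. [r3c3∈{5}] r3c3's peers cover all but 5. So r3c3=5.
Step 26. [r3c8∈{4}] nothing but 4 survives at r3c8 ⇒ r3c8=4.
Step 27. [r7c8∈{3}] nothing but 3 survives at r7c8, so r7c8=3.
Step 28. [r6c4∈{6}] r6c4 is down to just 6, so r6c4=6.
Step 29. [r2c8∈{5}] nothing but 5 survives at r2c8 ⇒ r2c8=5.
Step 30. [r8c4∈{3}] only 3 remains possible at r8c4 ⇒ r8c4=3.
Step 31. [r3c6∈{9}] r3c6's peers cover all but 9, so r3c6=9.
Step 32. [r9c4∈{5}] nothing but 5 survives at r9c4, so r9c4=5.
Step 33. [r1c7∈{6}] r1c7 is down to just 6 ⇒ r1c7=6.
Step 34. [r4c7∈{5}] r4c7 has the single candidate 5, so r4c7=5.
Step 35. [r5c1∈{8}] r5c1 has the single candidate 8, so r5c1=8.
Step 36. [r8c8∈{7}] r8c8 has the single candidate 7, so r8c8=7.
Step 37. [r2c3∈{3}] nothing but 3 survives at r2c3 ⇒ r2c3=3.
Step 38. [r3c4∈{2}] r3c4 is down to just 2. So r3c4=2.
Step 39. [r7c9∈{4}] r7c9 has the single candidate 4. So r7c9=4.
Step 40. [r7c7∈{2}] r7c7's peers cover all but 2. So r7c7=2.
Step 41. [r1c3∈{1}] r1c3 has the single candidate 1 ⇒ r1c3=1.
Step 42. [r2c4∈{4}] nothing but 4 survives at r2c4. So r2c4=4.
Step 43. [r6c1∈{7}] nothing but 7 survives at r6c1 ⇒ r6c1=7.
Step 44. [r5c8∈{9}] nothing but 9 survives at r5c8, so r5c8=9.
Step 45. [r8c3∈{8}] only 8 remains possible at r8c3. So r8c3=8.
Step 46. [r4c9∈{7}] only 7 remains possible at r4c9, so r4c9=7.
Step 47. [r1c6∈{7}] r1c6 has the single candidate 7. So r1c6=7.
Step 48. [r7c4∈{1}] only 1 remains possible at r7c4, so r7c4=1.
Step 49. [r1c4∈{8}] only 8 remains possible at r1c4, so r1c4=8.

Answer: 4 9 1 8 5 7 6 2 3 / 2 7 3 4 6 1 8 5 9 / 6 8 5 2 3 9 7 4 1 / 1 3 6 9 4 2 5 8 7 / 8 2 4 7 1 5 3 9 6 / 7 5 9 6 8 3 4 1 2 / 5 6 7 1 9 8 2 3 4 / 9 4 8 3 2 6 1 7 5 / 3 1 2 5 7 4 9 6 8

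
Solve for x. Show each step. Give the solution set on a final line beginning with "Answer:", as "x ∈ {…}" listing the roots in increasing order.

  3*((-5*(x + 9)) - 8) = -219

Step 1. [3*((-5*(x + 9)) - 8) = -219] divide by the outer 3. So div: (-5*(x + 9)) - 8 = -73.
Step 2. [(-5*(x + 9)) - 8 = -73] 8 comes off first (add 8), so sub: -5*(x + 9) = -65.
Step 3. [-5*(x + 9) = -65] -5·(inner) — divide through by -5 ⇒ div: x + 9 = 13.
Step 4. [x + 9 = 13] peel the +9: subtract 9 from each side ⇒ sub: x = 4.

Answer: x ∈ {4}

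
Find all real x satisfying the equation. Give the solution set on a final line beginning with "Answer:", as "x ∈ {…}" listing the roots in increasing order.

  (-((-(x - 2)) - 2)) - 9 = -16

Step 1. [(-((-(x - 2)) - 2)) - 9 = -16] add 9: x sits inside (… - 9) ⇒ sub: -((-(x - 2)) - 2) = -7.
Step 2. [-((-(x - 2)) - 2) = -7] leading − — multiply by −1, so neg: (-(x - 2)) - 2 = 7.
Step 3. [(-(x - 2)) - 2 = 7] 2 comes off first (add 2). So sub: -(x - 2) = 9.
Step 4. [-(x - 2) = 9] leading − — multiply by −1, so neg: x - 2 = -9.
Step 5. [x - 2 = -9] 2 comes off first (add 2), so sub: x = -7.

Answer: x ∈ {-7}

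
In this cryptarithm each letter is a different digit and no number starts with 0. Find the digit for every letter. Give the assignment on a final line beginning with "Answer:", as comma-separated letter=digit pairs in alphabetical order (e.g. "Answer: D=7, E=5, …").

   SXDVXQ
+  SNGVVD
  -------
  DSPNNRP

Step 1. [col 1: Q + D ≡ P (mod 10)] no forcing yet in column 1 (carry-in 0); D=1 is free and consistent — try it ⇒ D=1.
Step 2. [col 1: Q + D ≡ P (mod 10)] column 1 (Q + D ≡ P (mod 10), carry-in 0) doesn't pin Q yet; pick Q=2 and continue, so Q=2.
Step 3. [col 1: Q + D ≡ P (mod 10)] from column 1 (Q=2, D=1, carry-in 0, digits 1,2 already taken and all letters distinct): P must equal 3, so P=3.
Step 4. [col 2: X + V ≡ R (mod 10)] no forcing yet in column 2 (carry-in 0); V=8 is free and consistent — try it ⇒ V=8.
Step 5. [col 2: X + V ≡ R (mod 10)] several values work for R in column 2 (X + V ≡ R (mod 10), carry-in 0); try R=4, so R=4.
Step 6. [col 2: X + V ≡ R (mod 10)] column 2: given V=8, R=4, carry-in 0, and digits 1,2,3,4,8 already taken and all letters distinct, X+V≡R (mod 10) forces X=6. So X=6.
Step 7. [col 3: V + V ≡ N (mod 10)] column 3 reads V+V+carry(1)=N with V=8; with digits 1,2,3,4,6,8 already taken and all letters distinct, the only value for N is 7, so N=7.
Step 8. [col 4: D + G ≡ N (mod 10)] in column 4 we have D+G≡N with carry-in 1; given D=1, N=7 and digits 1,2,3,4,6,7,8 already taken and all letters distinct, that pins G to 5. So G=5.
Step 9. [col 6: S + S ≡ S (mod 10)] from column 6 (nothing yet, carry-in 1, digits 1,2,3,4,5,6,7,8 already taken and all letters distinct): S must equal 9. So S=9.

Answer: D=1, G=5, N=7, P=3, Q=2, R=4, S=9, V=8, X=6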